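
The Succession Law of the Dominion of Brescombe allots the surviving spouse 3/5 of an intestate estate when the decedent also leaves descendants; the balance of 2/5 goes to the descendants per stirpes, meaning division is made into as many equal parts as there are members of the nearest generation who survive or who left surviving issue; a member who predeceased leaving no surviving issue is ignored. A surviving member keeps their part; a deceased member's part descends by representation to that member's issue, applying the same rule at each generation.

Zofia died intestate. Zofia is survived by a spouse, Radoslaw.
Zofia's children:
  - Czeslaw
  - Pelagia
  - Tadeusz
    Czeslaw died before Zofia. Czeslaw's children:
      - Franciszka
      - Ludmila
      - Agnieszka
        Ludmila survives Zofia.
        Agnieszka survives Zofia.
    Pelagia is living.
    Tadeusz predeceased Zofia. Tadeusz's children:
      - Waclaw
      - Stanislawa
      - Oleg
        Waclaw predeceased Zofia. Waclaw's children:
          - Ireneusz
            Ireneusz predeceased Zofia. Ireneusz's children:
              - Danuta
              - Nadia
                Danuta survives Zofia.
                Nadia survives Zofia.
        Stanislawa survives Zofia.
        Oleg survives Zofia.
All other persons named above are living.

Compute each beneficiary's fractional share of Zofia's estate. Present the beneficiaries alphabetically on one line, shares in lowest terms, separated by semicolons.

Agnieszka 2/45; Danuta 1/45; Franciszka 2/45; Ludmila 2/45; Nadia 1/45; Oleg 2/45; Pelagia 2/15; Radoslaw 3/5; Stanislawa 2/45

Radoslaw, as surviving spouse, takes 3/5.
The remaining 2/5 passes to Zofia's descendants per stirpes.
The 2/5 is divided into 3 equal shares of 2/15 among Czeslaw, Pelagia, Tadeusz.
Czeslaw predeceased; the 2/15 allotted to Czeslaw's branch passes to Czeslaw's issue by representation.
The 2/15 is divided into 3 equal shares of 2/45 among Franciszka, Ludmila, Agnieszka.
Franciszka is living and takes 2/45.
Ludmila is living and takes 2/45.
Agnieszka is living and takes 2/45.
Pelagia is living and takes 2/15.
Tadeusz predeceased; the 2/15 allotted to Tadeusz's branch passes to Tadeusz's issue by representation.
The 2/15 is divided into 3 equal shares of 2/45 among Waclaw, Stanislawa, Oleg.
Waclaw predeceased; the 2/45 allotted to Waclaw's branch passes to Waclaw's issue by representation.
Ireneusz's line is the sole branch at this level, so the full 2/45 passes to Ireneusz's issue by representation.
The 2/45 is divided into 2 equal shares of 1/45 among Danuta, Nadia.
Danuta is living and takes 1/45.
Nadia is living and takes 1/45.
Stanislawa is living and takes 2/45.
Oleg is living and takes 2/45.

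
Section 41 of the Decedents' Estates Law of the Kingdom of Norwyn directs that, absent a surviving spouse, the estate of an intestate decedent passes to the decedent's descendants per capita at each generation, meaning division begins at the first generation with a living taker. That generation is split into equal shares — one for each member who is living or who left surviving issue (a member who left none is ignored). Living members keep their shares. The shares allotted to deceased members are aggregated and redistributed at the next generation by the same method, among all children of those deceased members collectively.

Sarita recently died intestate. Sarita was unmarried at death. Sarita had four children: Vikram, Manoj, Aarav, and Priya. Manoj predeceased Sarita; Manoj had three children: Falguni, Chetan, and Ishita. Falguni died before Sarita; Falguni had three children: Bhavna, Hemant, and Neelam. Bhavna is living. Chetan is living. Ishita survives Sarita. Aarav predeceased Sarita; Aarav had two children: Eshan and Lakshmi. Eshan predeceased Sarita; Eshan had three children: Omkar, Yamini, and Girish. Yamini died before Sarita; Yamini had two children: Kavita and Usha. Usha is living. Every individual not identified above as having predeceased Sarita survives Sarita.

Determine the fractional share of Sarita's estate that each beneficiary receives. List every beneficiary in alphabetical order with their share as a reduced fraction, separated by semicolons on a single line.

Bhavna 1/30; Chetan 1/10; Girish 1/30; Hemant 1/30; Ishita 1/10; Kavita 1/60; Lakshmi 1/10; Neelam 1/30; Omkar 1/30; Priya 1/4; Usha 1/60; Vikram 1/4

There is no surviving spouse, so the entire estate passes to Sarita's descendants per capita at each generation.
At generation 1 (Vikram, Manoj, Aarav, Priya) there are 4 shares of (1)/4 = 1/4 each.
Living: Vikram and Priya — each takes 1/4.
Deceased: Manoj and Aarav. Their combined 1/2 is pooled and carried to generation 2.
At generation 2 (Falguni, Chetan, Ishita, Eshan, Lakshmi) there are 5 shares of (1/2)/5 = 1/10 each.
Living: Chetan, Ishita, and Lakshmi — each takes 1/10.
Deceased: Falguni and Eshan. Their combined 1/5 is pooled and carried to generation 3.
At generation 3 (Bhavna, Hemant, Neelam, Omkar, Yamini, Girish) there are 6 shares of (1/5)/6 = 1/30 each.
Living: Bhavna, Hemant, Neelam, Omkar, and Girish — each takes 1/30.
Deceased: Yamini. That 1/30 share is carried to generation 4.
At generation 4 (Kavita, Usha) there are 2 shares of (1/30)/2 = 1/60 each.
Living: Kavita and Usha — each takes 1/60.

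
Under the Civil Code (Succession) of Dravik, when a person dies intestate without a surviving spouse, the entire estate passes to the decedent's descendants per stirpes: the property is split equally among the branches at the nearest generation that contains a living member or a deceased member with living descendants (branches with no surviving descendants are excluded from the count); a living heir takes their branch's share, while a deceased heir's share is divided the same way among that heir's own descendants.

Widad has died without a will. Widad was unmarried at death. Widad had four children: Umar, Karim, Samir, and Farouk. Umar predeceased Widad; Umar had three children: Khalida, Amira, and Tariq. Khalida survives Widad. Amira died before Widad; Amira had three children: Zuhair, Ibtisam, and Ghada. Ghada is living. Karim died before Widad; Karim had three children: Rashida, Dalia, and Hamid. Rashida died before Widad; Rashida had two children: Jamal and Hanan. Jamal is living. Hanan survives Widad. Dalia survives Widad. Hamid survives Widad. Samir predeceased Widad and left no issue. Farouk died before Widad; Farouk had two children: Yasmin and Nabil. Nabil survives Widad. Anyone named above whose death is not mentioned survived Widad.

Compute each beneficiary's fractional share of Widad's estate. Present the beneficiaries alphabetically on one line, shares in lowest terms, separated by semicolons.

Dalia 1/9; Ghada 1/27; Hamid 1/9; Hanan 1/18; Ibtisam 1/27; Jamal 1/18; Khalida 1/9; Nabil 1/6; Tariq 1/9; Yasmin 1/6; Zuhair 1/27

There is no surviving spouse, so the entire estate passes to Widad's descendants per stirpes.
Samir left no surviving issue, so that branch lapses and is disregarded.
The estate is divided into 3 equal shares of 1/3 among Umar, Karim, Farouk.
Umar predeceased; the 1/3 allotted to Umar's branch passes to Umar's issue by representation.
The 1/3 is divided into 3 equal shares of 1/9 among Khalida, Amira, Tariq.
Khalida is living and takes 1/9.
Amira predeceased; the 1/9 allotted to Amira's branch passes to Amira's issue by representation.
The 1/9 is divided into 3 equal shares of 1/27 among Zuhair, Ibtisam, Ghada.
Zuhair is living and takes 1/27.
Ibtisam is living and takes 1/27.
Ghada is living and takes 1/27.
Tariq is living and takes 1/9.
Karim predeceased; the 1/3 allotted to Karim's branch passes to Karim's issue by representation.
The 1/3 is divided into 3 equal shares of 1/9 among Rashida, Dalia, Hamid.
Rashida predeceased; the 1/9 allotted to Rashida's branch passes to Rashida's issue by representation.
The 1/9 is divided into 2 equal shares of 1/18 among Jamal, Hanan.
Jamal is living and takes 1/18.
Hanan is living and takes 1/18.
Dalia is living and takes 1/9.
Hamid is living and takes 1/9.
Farouk predeceased; the 1/3 allotted to Farouk's branch passes to Farouk's issue by representation.
The 1/3 is divided into 2 equal shares of 1/6 among Yasmin, Nabil.
Yasmin is living and takes 1/6.
Nabil is living and takes 1/6.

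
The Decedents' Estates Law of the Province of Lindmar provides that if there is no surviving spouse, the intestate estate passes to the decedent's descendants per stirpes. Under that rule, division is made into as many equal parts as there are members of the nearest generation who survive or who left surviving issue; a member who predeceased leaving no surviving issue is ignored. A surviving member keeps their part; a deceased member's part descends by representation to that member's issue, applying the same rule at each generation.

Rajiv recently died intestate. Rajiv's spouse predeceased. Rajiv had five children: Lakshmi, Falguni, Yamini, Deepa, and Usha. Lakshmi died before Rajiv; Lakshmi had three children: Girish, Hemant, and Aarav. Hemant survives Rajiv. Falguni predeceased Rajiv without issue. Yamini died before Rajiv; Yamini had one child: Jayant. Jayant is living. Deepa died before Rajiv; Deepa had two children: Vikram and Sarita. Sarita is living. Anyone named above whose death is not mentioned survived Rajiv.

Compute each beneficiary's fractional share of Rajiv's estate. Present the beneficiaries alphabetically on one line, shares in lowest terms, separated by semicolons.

There is no surviving spouse, so the entire estate passes to Rajiv's descendants per stirpes.
Falguni left no surviving issue, so that branch lapses and is disregarded.
The estate is divided into 4 equal shares of 1/4 among Lakshmi, Yamini, Deepa, Usha.
Lakshmi predeceased; the 1/4 allotted to Lakshmi's branch passes to Lakshmi's issue by representation.
The 1/4 is divided into 3 equal shares of 1/12 among Girish, Hemant, Aarav.
Girish is living and takes 1/12.
Hemant is living and takes 1/12.
Aarav is living and takes 1/12.
Yamini predeceased; the 1/4 allotted to Yamini's branch passes to Yamini's issue by representation.
Jayant is the sole taker at this level and receives the full 1/4.
Deepa predeceased; the 1/4 allotted to Deepa's branch passes to Deepa's issue by representation.
The 1/4 is divided into 2 equal shares of 1/8 among Vikram, Sarita.
Vikram is living and takes 1/8.
Sarita is living and takes 1/8.
Usha is living and takes 1/4.

Aarav 1/12; Girish 1/12; Hemant 1/12; Jayant 1/4; Sarita 1/8; Usha 1/4; Vikram 1/8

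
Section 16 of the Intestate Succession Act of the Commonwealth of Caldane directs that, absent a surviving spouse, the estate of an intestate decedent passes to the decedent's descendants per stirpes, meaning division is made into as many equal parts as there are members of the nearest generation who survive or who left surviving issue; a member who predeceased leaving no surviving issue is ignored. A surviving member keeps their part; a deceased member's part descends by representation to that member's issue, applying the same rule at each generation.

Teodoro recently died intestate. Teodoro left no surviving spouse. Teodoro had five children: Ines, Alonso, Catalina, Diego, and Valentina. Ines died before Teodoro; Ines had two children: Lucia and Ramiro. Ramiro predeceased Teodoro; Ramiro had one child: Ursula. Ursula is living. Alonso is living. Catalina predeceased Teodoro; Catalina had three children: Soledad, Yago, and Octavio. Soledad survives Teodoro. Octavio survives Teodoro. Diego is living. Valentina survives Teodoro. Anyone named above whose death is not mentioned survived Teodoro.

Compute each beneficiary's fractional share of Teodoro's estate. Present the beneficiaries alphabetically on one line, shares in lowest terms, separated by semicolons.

Alonso 1/5; Diego 1/5; Lucia 1/10; Octavio 1/15; Soledad 1/15; Ursula 1/10; Valentina 1/5; Yago 1/15

There is no surviving spouse, so the entire estate passes to Teodoro's descendants per stirpes.
The estate is divided into 5 equal shares of 1/5 among Ines, Alonso, Catalina, Diego, Valentina.
Ines predeceased; the 1/5 allotted to Ines's branch passes to Ines's issue by representation.
The 1/5 is divided into 2 equal shares of 1/10 among Lucia, Ramiro.
Lucia is living and takes 1/10.
Ramiro predeceased; the 1/10 allotted to Ramiro's branch passes to Ramiro's issue by representation.
Ursula is the sole taker at this level and receives the full 1/10.
Alonso is living and takes 1/5.
Catalina predeceased; the 1/5 allotted to Catalina's branch passes to Catalina's issue by representation.
The 1/5 is divided into 3 equal shares of 1/15 among Soledad, Yago, Octavio.
Soledad is living and takes 1/15.
Yago is living and takes 1/15.
Octavio is living and takes 1/15.
Diego is living and takes 1/5.
Valentina is living and takes 1/5.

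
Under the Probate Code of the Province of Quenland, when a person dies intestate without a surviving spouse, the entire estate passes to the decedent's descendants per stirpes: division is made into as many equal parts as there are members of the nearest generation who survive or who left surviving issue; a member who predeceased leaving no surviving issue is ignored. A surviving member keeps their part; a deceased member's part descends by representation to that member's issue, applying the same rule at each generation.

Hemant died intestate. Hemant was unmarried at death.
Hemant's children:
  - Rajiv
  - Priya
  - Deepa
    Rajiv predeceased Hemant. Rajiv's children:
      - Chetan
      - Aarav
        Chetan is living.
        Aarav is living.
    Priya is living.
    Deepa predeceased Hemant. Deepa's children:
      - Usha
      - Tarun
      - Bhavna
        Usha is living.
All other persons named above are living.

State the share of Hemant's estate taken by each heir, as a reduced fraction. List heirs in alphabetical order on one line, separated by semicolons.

Aarav 1/6; Bhavna 1/9; Chetan 1/6; Priya 1/3; Tarun 1/9; Usha 1/9

There is no surviving spouse, so the entire estate passes to Hemant's descendants per stirpes.
The estate is divided into 3 equal shares of 1/3 among Rajiv, Priya, Deepa.
Rajiv predeceased; the 1/3 allotted to Rajiv's branch passes to Rajiv's issue by representation.
The 1/3 is divided into 2 equal shares of 1/6 among Chetan, Aarav.
Chetan is living and takes 1/6.
Aarav is living and takes 1/6.
Priya is living and takes 1/3.
Deepa predeceased; the 1/3 allotted to Deepa's branch passes to Deepa's issue by representation.
The 1/3 is divided into 3 equal shares of 1/9 among Usha, Tarun, Bhavna.
Usha is living and takes 1/9.
Tarun is living and takes 1/9.
Bhavna is living and takes 1/9.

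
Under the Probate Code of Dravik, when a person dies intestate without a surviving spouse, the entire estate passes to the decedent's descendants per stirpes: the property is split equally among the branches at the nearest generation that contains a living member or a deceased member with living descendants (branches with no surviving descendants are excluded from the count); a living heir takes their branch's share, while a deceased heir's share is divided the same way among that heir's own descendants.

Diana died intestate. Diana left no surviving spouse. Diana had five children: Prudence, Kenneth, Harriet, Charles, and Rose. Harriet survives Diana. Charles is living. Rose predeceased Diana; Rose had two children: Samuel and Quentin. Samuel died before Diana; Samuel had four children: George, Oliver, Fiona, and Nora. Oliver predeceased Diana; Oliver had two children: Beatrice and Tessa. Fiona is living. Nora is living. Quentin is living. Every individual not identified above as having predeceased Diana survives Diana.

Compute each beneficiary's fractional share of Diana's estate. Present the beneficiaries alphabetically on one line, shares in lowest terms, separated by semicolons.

Beatrice 1/80; Charles 1/5; Fiona 1/40; George 1/40; Harriet 1/5; Kenneth 1/5; Nora 1/40; Prudence 1/5; Quentin 1/10; Tessa 1/80

There is no surviving spouse, so the entire estate passes to Diana's descendants per stirpes.
The estate is divided into 5 equal shares of 1/5 among Prudence, Kenneth, Harriet, Charles, Rose.
Prudence is living and takes 1/5.
Kenneth is living and takes 1/5.
Harriet is living and takes 1/5.
Charles is living and takes 1/5.
Rose predeceased; the 1/5 allotted to Rose's branch passes to Rose's issue by representation.
The 1/5 is divided into 2 equal shares of 1/10 among Samuel, Quentin.
Samuel predeceased; the 1/10 allotted to Samuel's branch passes to Samuel's issue by representation.
The 1/10 is divided into 4 equal shares of 1/40 among George, Oliver, Fiona, Nora.
George is living and takes 1/40.
Oliver predeceased; the 1/40 allotted to Oliver's branch passes to Oliver's issue by representation.
The 1/40 is divided into 2 equal shares of 1/80 among Beatrice, Tessa.
Beatrice is living and takes 1/80.
Tessa is living and takes 1/80.
Fiona is living and takes 1/40.
Nora is living and takes 1/40.
Quentin is living and takes 1/10.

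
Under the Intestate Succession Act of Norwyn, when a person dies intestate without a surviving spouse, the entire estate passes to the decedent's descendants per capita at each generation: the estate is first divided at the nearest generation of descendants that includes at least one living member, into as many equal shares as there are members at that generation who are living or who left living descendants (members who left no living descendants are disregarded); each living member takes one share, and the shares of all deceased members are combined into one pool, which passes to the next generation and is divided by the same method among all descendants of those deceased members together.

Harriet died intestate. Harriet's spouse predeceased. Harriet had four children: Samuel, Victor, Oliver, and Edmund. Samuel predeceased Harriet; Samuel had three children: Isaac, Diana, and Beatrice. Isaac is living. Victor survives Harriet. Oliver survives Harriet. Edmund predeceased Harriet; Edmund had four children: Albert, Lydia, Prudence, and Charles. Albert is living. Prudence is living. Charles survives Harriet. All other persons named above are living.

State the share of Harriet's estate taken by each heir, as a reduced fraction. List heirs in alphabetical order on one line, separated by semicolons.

There is no surviving spouse, so the entire estate passes to Harriet's descendants per capita at each generation.
At generation 1 (Samuel, Victor, Oliver, Edmund) there are 4 shares of (1)/4 = 1/4 each.
Living: Victor and Oliver — each takes 1/4.
Deceased: Samuel and Edmund. Their combined 1/2 is pooled and carried to generation 2.
At generation 2 (Isaac, Diana, Beatrice, Albert, Lydia, Prudence, Charles) there are 7 shares of (1/2)/7 = 1/14 each.
Living: Isaac, Diana, Beatrice, Albert, Lydia, Prudence, and Charles — each takes 1/14.

Albert 1/14; Beatrice 1/14; Charles 1/14; Diana 1/14; Isaac 1/14; Lydia 1/14; Oliver 1/4; Prudence 1/14; Victor 1/4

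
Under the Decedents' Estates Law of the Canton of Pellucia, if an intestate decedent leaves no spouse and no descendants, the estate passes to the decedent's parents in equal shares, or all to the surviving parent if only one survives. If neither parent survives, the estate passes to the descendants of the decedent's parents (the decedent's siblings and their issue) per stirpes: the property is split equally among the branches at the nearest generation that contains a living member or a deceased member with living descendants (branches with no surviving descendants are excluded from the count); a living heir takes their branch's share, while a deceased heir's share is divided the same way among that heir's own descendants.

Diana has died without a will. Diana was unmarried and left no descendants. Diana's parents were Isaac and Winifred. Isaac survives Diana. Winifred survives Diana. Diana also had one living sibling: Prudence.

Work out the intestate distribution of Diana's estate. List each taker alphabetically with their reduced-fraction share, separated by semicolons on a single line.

Both parents survive, so Isaac and Winifred each take 1/2. The siblings take nothing because a surviving parent has priority.

Isaac 1/2; Winifred 1/2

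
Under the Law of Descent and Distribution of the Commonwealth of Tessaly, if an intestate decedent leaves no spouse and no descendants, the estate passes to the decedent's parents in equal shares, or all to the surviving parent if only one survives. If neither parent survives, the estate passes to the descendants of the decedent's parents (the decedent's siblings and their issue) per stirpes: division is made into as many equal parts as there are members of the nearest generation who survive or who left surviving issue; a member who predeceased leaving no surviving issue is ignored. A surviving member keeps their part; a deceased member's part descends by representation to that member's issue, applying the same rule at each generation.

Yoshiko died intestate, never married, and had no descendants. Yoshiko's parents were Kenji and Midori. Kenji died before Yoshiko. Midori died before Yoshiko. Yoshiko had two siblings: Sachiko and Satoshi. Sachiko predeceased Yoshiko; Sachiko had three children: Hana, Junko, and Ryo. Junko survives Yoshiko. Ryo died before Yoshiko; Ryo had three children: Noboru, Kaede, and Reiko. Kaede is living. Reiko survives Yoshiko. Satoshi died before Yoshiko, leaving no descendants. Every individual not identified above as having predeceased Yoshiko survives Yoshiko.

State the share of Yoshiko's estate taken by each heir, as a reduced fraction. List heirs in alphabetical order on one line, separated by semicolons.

Hana 1/3; Junko 1/3; Kaede 1/9; Noboru 1/9; Reiko 1/9

Neither parent survives and there are no descendants, so the estate passes to Yoshiko's siblings and their issue per stirpes.
Satoshi left no surviving issue, so that branch lapses and is disregarded.
Sachiko's line is the sole branch at this level, so the full 1 passes to Sachiko's issue by representation.
The estate is divided into 3 equal shares of 1/3 among Hana, Junko, Ryo.
Hana is living and takes 1/3.
Junko is living and takes 1/3.
Ryo predeceased; the 1/3 allotted to Ryo's branch passes to Ryo's issue by representation.
The 1/3 is divided into 3 equal shares of 1/9 among Noboru, Kaede, Reiko.
Noboru is living and takes 1/9.
Kaede is living and takes 1/9.
Reiko is living and takes 1/9.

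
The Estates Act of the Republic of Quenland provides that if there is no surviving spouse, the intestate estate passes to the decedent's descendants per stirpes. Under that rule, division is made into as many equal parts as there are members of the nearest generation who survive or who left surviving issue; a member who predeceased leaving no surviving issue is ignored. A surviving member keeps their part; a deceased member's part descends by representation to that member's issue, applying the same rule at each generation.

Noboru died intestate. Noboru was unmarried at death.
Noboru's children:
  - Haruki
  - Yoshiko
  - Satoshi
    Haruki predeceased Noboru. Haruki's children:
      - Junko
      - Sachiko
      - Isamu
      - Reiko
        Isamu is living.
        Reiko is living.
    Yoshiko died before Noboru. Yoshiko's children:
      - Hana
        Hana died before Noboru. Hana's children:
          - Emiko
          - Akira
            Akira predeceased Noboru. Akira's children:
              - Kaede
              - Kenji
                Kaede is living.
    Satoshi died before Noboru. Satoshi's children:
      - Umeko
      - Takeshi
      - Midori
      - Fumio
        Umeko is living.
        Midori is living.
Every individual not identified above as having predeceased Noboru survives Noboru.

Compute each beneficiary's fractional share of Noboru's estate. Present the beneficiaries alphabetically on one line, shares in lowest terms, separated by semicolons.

There is no surviving spouse, so the entire estate passes to Noboru's descendants per stirpes.
The estate is divided into 3 equal shares of 1/3 among Haruki, Yoshiko, Satoshi.
Haruki predeceased; the 1/3 allotted to Haruki's branch passes to Haruki's issue by representation.
The 1/3 is divided into 4 equal shares of 1/12 among Junko, Sachiko, Isamu, Reiko.
Junko is living and takes 1/12.
Sachiko is living and takes 1/12.
Isamu is living and takes 1/12.
Reiko is living and takes 1/12.
Yoshiko predeceased; the 1/3 allotted to Yoshiko's branch passes to Yoshiko's issue by representation.
Hana's line is the sole branch at this level, so the full 1/3 passes to Hana's issue by representation.
The 1/3 is divided into 2 equal shares of 1/6 among Emiko, Akira.
Emiko is living and takes 1/6.
Akira predeceased; the 1/6 allotted to Akira's branch passes to Akira's issue by representation.
The 1/6 is divided into 2 equal shares of 1/12 among Kaede, Kenji.
Kaede is living and takes 1/12.
Kenji is living and takes 1/12.
Satoshi predeceased; the 1/3 allotted to Satoshi's branch passes to Satoshi's issue by representation.
The 1/3 is divided into 4 equal shares of 1/12 among Umeko, Takeshi, Midori, Fumio.
Umeko is living and takes 1/12.
Takeshi is living and takes 1/12.
Midori is living and takes 1/12.
Fumio is living and takes 1/12.

Emiko 1/6; Fumio 1/12; Isamu 1/12; Junko 1/12; Kaede 1/12; Kenji 1/12; Midori 1/12; Reiko 1/12; Sachiko 1/12; Takeshi 1/12; Umeko 1/12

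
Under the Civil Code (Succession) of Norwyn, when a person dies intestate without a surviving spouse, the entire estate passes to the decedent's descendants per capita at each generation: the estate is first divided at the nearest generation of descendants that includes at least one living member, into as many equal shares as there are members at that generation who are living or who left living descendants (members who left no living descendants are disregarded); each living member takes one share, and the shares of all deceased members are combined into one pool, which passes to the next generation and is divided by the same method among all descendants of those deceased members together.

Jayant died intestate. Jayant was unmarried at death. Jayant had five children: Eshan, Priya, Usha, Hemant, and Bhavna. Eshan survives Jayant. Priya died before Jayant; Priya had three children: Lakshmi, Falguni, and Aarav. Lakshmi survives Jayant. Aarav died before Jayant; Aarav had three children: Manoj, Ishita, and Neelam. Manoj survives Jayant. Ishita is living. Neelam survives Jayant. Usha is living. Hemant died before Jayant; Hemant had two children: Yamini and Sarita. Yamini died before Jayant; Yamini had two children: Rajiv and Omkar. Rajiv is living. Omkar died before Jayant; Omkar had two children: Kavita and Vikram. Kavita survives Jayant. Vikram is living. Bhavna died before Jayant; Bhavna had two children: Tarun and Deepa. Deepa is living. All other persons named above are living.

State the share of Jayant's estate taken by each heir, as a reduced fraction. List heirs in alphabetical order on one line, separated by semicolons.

There is no surviving spouse, so the entire estate passes to Jayant's descendants per capita at each generation.
At generation 1 (Eshan, Priya, Usha, Hemant, Bhavna) there are 5 shares of (1)/5 = 1/5 each.
Living: Eshan and Usha — each takes 1/5.
Deceased: Priya, Hemant, and Bhavna. Their combined 3/5 is pooled and carried to generation 2.
At generation 2 (Lakshmi, Falguni, Aarav, Yamini, Sarita, Tarun, Deepa) there are 7 shares of (3/5)/7 = 3/35 each.
Living: Lakshmi, Falguni, Sarita, Tarun, and Deepa — each takes 3/35.
Deceased: Aarav and Yamini. Their combined 6/35 is pooled and carried to generation 3.
At generation 3 (Manoj, Ishita, Neelam, Rajiv, Omkar) there are 5 shares of (6/35)/5 = 6/175 each.
Living: Manoj, Ishita, Neelam, and Rajiv — each takes 6/175.
Deceased: Omkar. That 6/175 share is carried to generation 4.
At generation 4 (Kavita, Vikram) there are 2 shares of (6/175)/2 = 3/175 each.
Living: Kavita and Vikram — each takes 3/175.

Deepa 3/35; Eshan 1/5; Falguni 3/35; Ishita 6/175; Kavita 3/175; Lakshmi 3/35; Manoj 6/175; Neelam 6/175; Rajiv 6/175; Sarita 3/35; Tarun 3/35; Usha 1/5; Vikram 3/175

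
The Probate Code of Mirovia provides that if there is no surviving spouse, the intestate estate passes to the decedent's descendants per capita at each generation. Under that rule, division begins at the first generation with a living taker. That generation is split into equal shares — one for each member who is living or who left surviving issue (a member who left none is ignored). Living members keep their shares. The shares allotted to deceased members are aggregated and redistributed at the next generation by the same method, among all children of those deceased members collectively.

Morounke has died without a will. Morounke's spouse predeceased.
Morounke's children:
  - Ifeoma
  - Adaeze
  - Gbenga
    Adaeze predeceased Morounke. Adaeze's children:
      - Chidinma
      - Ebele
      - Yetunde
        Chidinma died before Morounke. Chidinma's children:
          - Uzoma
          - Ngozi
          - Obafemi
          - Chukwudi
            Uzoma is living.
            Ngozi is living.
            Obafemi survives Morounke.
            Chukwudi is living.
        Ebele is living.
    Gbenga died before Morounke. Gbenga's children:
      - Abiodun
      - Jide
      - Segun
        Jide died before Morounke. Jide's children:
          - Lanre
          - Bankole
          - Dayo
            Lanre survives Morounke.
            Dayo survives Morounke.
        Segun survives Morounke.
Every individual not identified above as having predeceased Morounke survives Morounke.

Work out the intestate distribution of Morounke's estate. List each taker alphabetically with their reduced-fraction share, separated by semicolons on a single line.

Abiodun 1/9; Bankole 2/63; Chukwudi 2/63; Dayo 2/63; Ebele 1/9; Ifeoma 1/3; Lanre 2/63; Ngozi 2/63; Obafemi 2/63; Segun 1/9; Uzoma 2/63; Yetunde 1/9

There is no surviving spouse, so the entire estate passes to Morounke's descendants per capita at each generation.
At generation 1 (Ifeoma, Adaeze, Gbenga) there are 3 shares of (1)/3 = 1/3 each.
Living: Ifeoma — each takes 1/3.
Deceased: Adaeze and Gbenga. Their combined 2/3 is pooled and carried to generation 2.
At generation 2 (Chidinma, Ebele, Yetunde, Abiodun, Jide, Segun) there are 6 shares of (2/3)/6 = 1/9 each.
Living: Ebele, Yetunde, Abiodun, and Segun — each takes 1/9.
Deceased: Chidinma and Jide. Their combined 2/9 is pooled and carried to generation 3.
At generation 3 (Uzoma, Ngozi, Obafemi, Chukwudi, Lanre, Bankole, Dayo) there are 7 shares of (2/9)/7 = 2/63 each.
Living: Uzoma, Ngozi, Obafemi, Chukwudi, Lanre, Bankole, and Dayo — each takes 2/63.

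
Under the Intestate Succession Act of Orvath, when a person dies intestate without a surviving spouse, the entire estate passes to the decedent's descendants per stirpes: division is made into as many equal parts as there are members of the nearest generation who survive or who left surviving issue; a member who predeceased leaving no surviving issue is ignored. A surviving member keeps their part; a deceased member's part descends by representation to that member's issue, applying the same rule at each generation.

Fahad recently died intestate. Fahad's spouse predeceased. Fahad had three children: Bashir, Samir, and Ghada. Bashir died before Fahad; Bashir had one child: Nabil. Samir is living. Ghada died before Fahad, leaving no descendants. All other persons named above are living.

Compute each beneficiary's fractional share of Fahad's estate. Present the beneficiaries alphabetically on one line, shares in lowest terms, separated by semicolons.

Nabil 1/2; Samir 1/2

There is no surviving spouse, so the entire estate passes to Fahad's descendants per stirpes.
Ghada left no surviving issue, so that branch lapses and is disregarded.
The estate is divided into 2 equal shares of 1/2 among Bashir, Samir.
Bashir predeceased; the 1/2 allotted to Bashir's branch passes to Bashir's issue by representation.
Nabil is the sole taker at this level and receives the full 1/2.
Samir is living and takes 1/2.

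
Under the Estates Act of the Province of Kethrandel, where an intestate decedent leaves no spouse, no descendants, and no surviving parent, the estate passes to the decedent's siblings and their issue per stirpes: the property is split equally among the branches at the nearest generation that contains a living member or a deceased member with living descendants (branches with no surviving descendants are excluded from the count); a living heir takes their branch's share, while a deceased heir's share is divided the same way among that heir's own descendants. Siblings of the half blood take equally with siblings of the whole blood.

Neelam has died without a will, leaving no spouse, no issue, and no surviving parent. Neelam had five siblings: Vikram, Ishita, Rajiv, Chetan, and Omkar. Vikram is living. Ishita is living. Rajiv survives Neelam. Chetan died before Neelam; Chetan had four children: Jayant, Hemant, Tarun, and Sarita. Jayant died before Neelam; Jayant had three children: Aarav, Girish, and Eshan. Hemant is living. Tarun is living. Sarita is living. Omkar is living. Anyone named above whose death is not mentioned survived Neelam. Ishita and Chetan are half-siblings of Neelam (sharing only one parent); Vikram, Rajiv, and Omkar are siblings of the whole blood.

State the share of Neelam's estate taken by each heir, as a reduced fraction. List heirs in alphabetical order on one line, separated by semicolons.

Aarav 1/60; Eshan 1/60; Girish 1/60; Hemant 1/20; Ishita 1/5; Omkar 1/5; Rajiv 1/5; Sarita 1/20; Tarun 1/20; Vikram 1/5

No spouse, descendants, or parent survives, so the estate passes to Neelam's siblings per stirpes.
Half-blood and whole-blood siblings take equally under the stated rule.
The estate is divided into 5 equal shares of 1/5 among Vikram, Ishita, Rajiv, Chetan, Omkar.
Vikram is living and takes 1/5.
Ishita is living and takes 1/5.
Rajiv is living and takes 1/5.
Chetan predeceased; the 1/5 allotted to Chetan's branch passes to Chetan's issue by representation.
The 1/5 is divided into 4 equal shares of 1/20 among Jayant, Hemant, Tarun, Sarita.
Jayant predeceased; the 1/20 allotted to Jayant's branch passes to Jayant's issue by representation.
The 1/20 is divided into 3 equal shares of 1/60 among Aarav, Girish, Eshan.
Aarav is living and takes 1/60.
Girish is living and takes 1/60.
Eshan is living and takes 1/60.
Hemant is living and takes 1/20.
Tarun is living and takes 1/20.
Sarita is living and takes 1/20.
Omkar is living and takes 1/5.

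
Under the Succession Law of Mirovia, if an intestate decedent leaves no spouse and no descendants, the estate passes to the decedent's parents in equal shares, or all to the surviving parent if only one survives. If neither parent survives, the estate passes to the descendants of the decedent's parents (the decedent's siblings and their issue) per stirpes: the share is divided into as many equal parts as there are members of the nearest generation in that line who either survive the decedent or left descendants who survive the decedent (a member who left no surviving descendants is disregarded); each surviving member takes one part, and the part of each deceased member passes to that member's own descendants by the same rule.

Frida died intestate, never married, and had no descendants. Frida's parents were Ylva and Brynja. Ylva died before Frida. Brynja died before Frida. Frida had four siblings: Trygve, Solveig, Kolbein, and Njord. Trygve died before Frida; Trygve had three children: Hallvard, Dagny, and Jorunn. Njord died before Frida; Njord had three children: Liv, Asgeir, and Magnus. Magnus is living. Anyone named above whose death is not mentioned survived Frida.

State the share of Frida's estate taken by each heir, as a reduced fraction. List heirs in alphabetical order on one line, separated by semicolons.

Neither parent survives and there are no descendants, so the estate passes to Frida's siblings and their issue per stirpes.
The estate is divided into 4 equal shares of 1/4 among Trygve, Solveig, Kolbein, Njord.
Trygve predeceased; the 1/4 allotted to Trygve's branch passes to Trygve's issue by representation.
The 1/4 is divided into 3 equal shares of 1/12 among Hallvard, Dagny, Jorunn.
Hallvard is living and takes 1/12.
Dagny is living and takes 1/12.
Jorunn is living and takes 1/12.
Solveig is living and takes 1/4.
Kolbein is living and takes 1/4.
Njord predeceased; the 1/4 allotted to Njord's branch passes to Njord's issue by representation.
The 1/4 is divided into 3 equal shares of 1/12 among Liv, Asgeir, Magnus.
Liv is living and takes 1/12.
Asgeir is living and takes 1/12.
Magnus is living and takes 1/12.

Asgeir 1/12; Dagny 1/12; Hallvard 1/12; Jorunn 1/12; Kolbein 1/4; Liv 1/12; Magnus 1/12; Solveig 1/4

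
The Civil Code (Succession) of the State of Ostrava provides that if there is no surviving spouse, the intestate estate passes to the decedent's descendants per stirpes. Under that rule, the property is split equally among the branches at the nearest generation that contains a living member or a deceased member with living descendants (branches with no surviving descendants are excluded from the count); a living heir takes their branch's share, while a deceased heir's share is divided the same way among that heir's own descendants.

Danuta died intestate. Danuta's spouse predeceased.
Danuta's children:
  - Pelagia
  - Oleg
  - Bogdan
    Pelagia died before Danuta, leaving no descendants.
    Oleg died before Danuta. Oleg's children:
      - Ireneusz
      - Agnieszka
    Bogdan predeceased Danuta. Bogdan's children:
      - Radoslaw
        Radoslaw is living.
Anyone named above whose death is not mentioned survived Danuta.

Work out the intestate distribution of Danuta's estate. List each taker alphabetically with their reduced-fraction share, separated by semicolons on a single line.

Agnieszka 1/4; Ireneusz 1/4; Radoslaw 1/2

There is no surviving spouse, so the entire estate passes to Danuta's descendants per stirpes.
Pelagia left no surviving issue, so that branch lapses and is disregarded.
The estate is divided into 2 equal shares of 1/2 among Oleg, Bogdan.
Oleg predeceased; the 1/2 allotted to Oleg's branch passes to Oleg's issue by representation.
The 1/2 is divided into 2 equal shares of 1/4 among Ireneusz, Agnieszka.
Ireneusz is living and takes 1/4.
Agnieszka is living and takes 1/4.
Bogdan predeceased; the 1/2 allotted to Bogdan's branch passes to Bogdan's issue by representation.
Radoslaw is the sole taker at this level and receives the full 1/2.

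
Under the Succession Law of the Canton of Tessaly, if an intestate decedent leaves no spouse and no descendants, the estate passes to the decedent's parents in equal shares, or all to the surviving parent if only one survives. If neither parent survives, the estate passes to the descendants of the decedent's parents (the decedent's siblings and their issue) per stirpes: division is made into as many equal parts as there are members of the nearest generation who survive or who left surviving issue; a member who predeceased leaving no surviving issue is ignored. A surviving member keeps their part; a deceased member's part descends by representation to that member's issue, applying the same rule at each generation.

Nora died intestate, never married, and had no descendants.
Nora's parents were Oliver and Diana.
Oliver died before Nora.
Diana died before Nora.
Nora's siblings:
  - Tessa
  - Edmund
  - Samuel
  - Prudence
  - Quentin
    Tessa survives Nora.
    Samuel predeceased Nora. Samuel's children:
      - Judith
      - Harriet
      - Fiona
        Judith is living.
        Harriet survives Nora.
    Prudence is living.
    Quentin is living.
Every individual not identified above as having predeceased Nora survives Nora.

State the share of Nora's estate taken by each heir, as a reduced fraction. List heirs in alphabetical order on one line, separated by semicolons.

Neither parent survives and there are no descendants, so the estate passes to Nora's siblings and their issue per stirpes.
The estate is divided into 5 equal shares of 1/5 among Tessa, Edmund, Samuel, Prudence, Quentin.
Tessa is living and takes 1/5.
Edmund is living and takes 1/5.
Samuel predeceased; the 1/5 allotted to Samuel's branch passes to Samuel's issue by representation.
The 1/5 is divided into 3 equal shares of 1/15 among Judith, Harriet, Fiona.
Judith is living and takes 1/15.
Harriet is living and takes 1/15.
Fiona is living and takes 1/15.
Prudence is living and takes 1/5.
Quentin is living and takes 1/5.

Edmund 1/5; Fiona 1/15; Harriet 1/15; Judith 1/15; Prudence 1/5; Quentin 1/5; Tessa 1/5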